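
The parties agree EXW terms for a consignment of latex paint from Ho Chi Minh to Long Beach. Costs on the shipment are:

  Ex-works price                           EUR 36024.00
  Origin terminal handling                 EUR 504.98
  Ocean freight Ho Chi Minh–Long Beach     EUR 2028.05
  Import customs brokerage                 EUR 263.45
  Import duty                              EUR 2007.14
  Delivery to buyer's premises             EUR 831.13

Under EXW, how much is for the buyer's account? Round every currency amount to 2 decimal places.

EXW: the seller makes goods available at their premises; the buyer bears all onward costs.
Seller's account: goods 36024.00 = 36024.00
Buyer's account: origin terminal 504.98 + freight 2028.05 + brokerage 263.45 + duty 2007.14 + delivery 831.13 = 5634.75

Buyer's account: EUR 5634.75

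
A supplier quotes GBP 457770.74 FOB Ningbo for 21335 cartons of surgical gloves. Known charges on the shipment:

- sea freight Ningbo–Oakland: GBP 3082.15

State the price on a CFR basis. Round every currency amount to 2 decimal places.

CFR price: GBP 460852.89

From FOB to CFR, the seller additionally bears: freight.
CFR price = 457770.74 + 3082.15 = 460852.89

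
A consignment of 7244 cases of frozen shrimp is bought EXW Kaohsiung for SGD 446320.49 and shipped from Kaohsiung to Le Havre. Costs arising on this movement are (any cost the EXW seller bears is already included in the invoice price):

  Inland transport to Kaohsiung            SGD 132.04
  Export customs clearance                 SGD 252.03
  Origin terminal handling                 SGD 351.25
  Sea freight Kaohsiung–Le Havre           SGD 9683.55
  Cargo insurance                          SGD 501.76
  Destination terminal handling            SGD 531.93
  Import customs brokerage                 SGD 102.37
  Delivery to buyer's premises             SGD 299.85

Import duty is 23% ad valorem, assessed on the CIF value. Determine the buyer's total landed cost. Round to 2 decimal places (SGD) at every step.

EXW: the seller makes goods available at their premises; the buyer bears all onward costs.
CIF value = EXW price + inland to port + export clearance + origin terminal + freight + insurance = 446320.49 + 132.04 + 252.03 + 351.25 + 9683.55 + 501.76 = 457241.12
Import duty = 457241.12 × 23% = 105165.46
Buyer bears: inland to port 132.04 + export clearance 252.03 + origin terminal 351.25 + freight 9683.55 + insurance 501.76 + destination terminal 531.93 + brokerage 102.37 + delivery 299.85 + duty 105165.46 = 117020.24
Landed cost = invoice 446320.49 + 117020.24 = 563340.73

Total landed cost: SGD 563340.73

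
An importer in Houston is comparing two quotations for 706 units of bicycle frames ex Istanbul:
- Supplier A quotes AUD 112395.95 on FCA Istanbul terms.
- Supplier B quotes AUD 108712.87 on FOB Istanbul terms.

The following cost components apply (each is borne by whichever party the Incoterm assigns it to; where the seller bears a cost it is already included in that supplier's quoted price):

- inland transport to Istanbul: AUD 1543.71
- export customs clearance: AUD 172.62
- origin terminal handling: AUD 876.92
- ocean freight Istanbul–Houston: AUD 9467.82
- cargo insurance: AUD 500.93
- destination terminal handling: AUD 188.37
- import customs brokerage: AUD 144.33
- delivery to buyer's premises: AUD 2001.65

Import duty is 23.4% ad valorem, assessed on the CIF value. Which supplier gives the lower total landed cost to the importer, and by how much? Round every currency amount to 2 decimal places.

Supplier B is cheaper by AUD 5627.04

Supplier A (FCA):
CIF value = FCA price + origin terminal + freight + insurance = 112395.95 + 876.92 + 9467.82 + 500.93 = 123241.62
Import duty = 123241.62 × 23.4% = 28838.54
Buyer bears (A): 876.92 + 9467.82 + 500.93 + 188.37 + 144.33 + 2001.65 = 13180.02
Landed cost (A) = invoice 112395.95 + 13180.02 + duty 28838.54 = 154414.51
Supplier B (FOB):
CIF value = FOB price + freight + insurance = 108712.87 + 9467.82 + 500.93 = 118681.62
Import duty = 118681.62 × 23.4% = 27771.50
Buyer bears (B): 9467.82 + 500.93 + 188.37 + 144.33 + 2001.65 = 12303.10
Landed cost (B) = invoice 108712.87 + 12303.10 + duty 27771.50 = 148787.47
Difference = |154414.51 − 148787.47| = 5627.04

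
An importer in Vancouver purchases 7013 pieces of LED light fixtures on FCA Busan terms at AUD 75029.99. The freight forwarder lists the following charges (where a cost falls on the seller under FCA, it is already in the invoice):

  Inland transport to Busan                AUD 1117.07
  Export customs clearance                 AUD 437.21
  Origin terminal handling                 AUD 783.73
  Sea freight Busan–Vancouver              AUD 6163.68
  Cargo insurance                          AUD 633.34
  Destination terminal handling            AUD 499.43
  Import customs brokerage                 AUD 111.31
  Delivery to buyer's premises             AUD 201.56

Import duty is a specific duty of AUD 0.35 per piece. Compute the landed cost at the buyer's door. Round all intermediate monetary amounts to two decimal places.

FCA: the seller delivers export-cleared goods to the carrier; the buyer bears costs from that point.
Already in the invoice (seller's account under FCA): inland to port, export clearance — exclude.
CIF value = FCA price + origin terminal + freight + insurance = 75029.99 + 783.73 + 6163.68 + 633.34 = 82610.74
Import duty = 7013 × 0.35 = 2454.55
Buyer bears: origin terminal 783.73 + freight 6163.68 + insurance 633.34 + destination terminal 499.43 + brokerage 111.31 + delivery 201.56 + duty 2454.55 = 10847.60
Landed cost = invoice 75029.99 + 10847.60 = 85877.59

Total landed cost: AUD 85877.59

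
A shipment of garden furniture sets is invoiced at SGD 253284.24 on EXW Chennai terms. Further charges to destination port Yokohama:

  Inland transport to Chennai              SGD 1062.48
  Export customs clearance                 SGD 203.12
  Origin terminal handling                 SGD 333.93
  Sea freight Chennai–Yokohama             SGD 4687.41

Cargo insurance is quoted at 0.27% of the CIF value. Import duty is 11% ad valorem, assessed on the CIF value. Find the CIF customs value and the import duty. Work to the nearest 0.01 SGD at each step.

CIF value: SGD 260273.92; import duty: SGD 28630.13

Let C be the CIF value. C = EXW price + pre-shipment costs + freight + 0.27% × C
C − 0.27% × C = 253284.24 + 1062.48 + 203.12 + 333.93 + 4687.41
0.9973 × C = 259571.18
C = 259571.18 / 0.9973 = 260273.92
Insurance premium = 0.27% × 260273.92 = 702.74
Import duty = 260273.92 × 11% = 28630.13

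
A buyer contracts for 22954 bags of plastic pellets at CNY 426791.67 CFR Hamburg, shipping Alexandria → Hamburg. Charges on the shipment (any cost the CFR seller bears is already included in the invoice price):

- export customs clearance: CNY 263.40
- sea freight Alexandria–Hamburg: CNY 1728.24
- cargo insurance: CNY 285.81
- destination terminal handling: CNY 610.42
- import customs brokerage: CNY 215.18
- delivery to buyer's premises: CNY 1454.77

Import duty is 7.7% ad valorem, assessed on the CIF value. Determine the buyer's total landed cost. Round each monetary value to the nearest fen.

Total landed cost: CNY 462242.82

CFR: the seller pays costs through ocean freight to the destination port, but not insurance.
Already in the invoice (seller's account under CFR): export clearance, freight — exclude.
CIF value = CFR price + insurance = 426791.67 + 285.81 = 427077.48
Import duty = 427077.48 × 7.7% = 32884.97
Buyer bears: insurance 285.81 + destination terminal 610.42 + brokerage 215.18 + delivery 1454.77 + duty 32884.97 = 35451.15
Landed cost = invoice 426791.67 + 35451.15 = 462242.82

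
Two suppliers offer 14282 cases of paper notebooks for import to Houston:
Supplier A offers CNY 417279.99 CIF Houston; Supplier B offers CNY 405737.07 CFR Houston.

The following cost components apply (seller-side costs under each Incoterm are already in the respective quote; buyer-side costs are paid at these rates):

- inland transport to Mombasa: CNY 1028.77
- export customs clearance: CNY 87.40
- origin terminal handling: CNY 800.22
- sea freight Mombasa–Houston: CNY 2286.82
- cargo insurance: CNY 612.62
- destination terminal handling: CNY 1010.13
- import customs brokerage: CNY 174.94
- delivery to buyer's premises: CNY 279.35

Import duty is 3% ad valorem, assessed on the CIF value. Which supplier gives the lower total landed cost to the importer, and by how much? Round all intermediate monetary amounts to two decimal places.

Supplier A (CIF):
The CIF price already equals the CIF value: 417279.99
Import duty = 417279.99 × 3% = 12518.40
Buyer bears (A): 1010.13 + 174.94 + 279.35 = 1464.42
Landed cost (A) = invoice 417279.99 + 1464.42 + duty 12518.40 = 431262.81
Supplier B (CFR):
CIF value = CFR price + insurance = 405737.07 + 612.62 = 406349.69
Import duty = 406349.69 × 3% = 12190.49
Buyer bears (B): 612.62 + 1010.13 + 174.94 + 279.35 = 2077.04
Landed cost (B) = invoice 405737.07 + 2077.04 + duty 12190.49 = 420004.60
Difference = |431262.81 − 420004.60| = 11258.21

Supplier B is cheaper by CNY 11258.21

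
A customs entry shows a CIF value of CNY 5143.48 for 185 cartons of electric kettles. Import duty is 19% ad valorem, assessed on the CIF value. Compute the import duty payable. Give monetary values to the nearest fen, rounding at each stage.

Import duty = 5143.48 × 19% = 977.26

Import duty: CNY 977.26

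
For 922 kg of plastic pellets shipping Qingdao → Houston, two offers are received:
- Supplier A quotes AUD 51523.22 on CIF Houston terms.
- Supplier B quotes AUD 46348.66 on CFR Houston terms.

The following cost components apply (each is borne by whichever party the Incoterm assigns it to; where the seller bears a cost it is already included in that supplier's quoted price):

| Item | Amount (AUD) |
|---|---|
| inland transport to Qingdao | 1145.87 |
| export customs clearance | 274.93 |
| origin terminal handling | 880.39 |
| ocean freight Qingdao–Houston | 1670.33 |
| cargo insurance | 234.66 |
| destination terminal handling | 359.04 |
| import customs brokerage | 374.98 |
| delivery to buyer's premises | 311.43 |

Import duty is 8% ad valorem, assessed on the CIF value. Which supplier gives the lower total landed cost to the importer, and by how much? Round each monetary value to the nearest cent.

Supplier A (CIF):
The CIF price already equals the CIF value: 51523.22
Import duty = 51523.22 × 8% = 4121.86
Buyer bears (A): 359.04 + 374.98 + 311.43 = 1045.45
Landed cost (A) = invoice 51523.22 + 1045.45 + duty 4121.86 = 56690.53
Supplier B (CFR):
CIF value = CFR price + insurance = 46348.66 + 234.66 = 46583.32
Import duty = 46583.32 × 8% = 3726.67
Buyer bears (B): 234.66 + 359.04 + 374.98 + 311.43 = 1280.11
Landed cost (B) = invoice 46348.66 + 1280.11 + duty 3726.67 = 51355.44
Difference = |56690.53 − 51355.44| = 5335.09

Supplier B is cheaper by AUD 5335.09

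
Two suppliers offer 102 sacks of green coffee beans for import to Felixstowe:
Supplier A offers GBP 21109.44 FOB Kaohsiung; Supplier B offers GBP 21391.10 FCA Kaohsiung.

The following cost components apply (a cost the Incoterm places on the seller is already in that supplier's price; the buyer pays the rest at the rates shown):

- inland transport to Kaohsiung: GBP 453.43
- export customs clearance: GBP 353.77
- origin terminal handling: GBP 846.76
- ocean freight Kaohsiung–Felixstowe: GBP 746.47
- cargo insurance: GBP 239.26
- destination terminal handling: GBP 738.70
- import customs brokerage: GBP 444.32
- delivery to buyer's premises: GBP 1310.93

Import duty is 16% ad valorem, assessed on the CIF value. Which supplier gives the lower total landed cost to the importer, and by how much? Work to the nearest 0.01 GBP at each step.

Supplier A is cheaper by GBP 1308.96

Supplier A (FOB):
CIF value = FOB price + freight + insurance = 21109.44 + 746.47 + 239.26 = 22095.17
Import duty = 22095.17 × 16% = 3535.23
Buyer bears (A): 746.47 + 239.26 + 738.70 + 444.32 + 1310.93 = 3479.68
Landed cost (A) = invoice 21109.44 + 3479.68 + duty 3535.23 = 28124.35
Supplier B (FCA):
CIF value = FCA price + origin terminal + freight + insurance = 21391.10 + 846.76 + 746.47 + 239.26 = 23223.59
Import duty = 23223.59 × 16% = 3715.77
Buyer bears (B): 846.76 + 746.47 + 239.26 + 738.70 + 444.32 + 1310.93 = 4326.44
Landed cost (B) = invoice 21391.10 + 4326.44 + duty 3715.77 = 29433.31
Difference = |28124.35 − 29433.31| = 1308.96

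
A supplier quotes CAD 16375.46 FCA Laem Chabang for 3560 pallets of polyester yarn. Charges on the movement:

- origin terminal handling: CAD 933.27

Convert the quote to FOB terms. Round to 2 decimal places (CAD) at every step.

FOB price: CAD 17308.73

From FCA to FOB, the seller additionally bears: origin terminal.
FOB price = 16375.46 + 933.27 = 17308.73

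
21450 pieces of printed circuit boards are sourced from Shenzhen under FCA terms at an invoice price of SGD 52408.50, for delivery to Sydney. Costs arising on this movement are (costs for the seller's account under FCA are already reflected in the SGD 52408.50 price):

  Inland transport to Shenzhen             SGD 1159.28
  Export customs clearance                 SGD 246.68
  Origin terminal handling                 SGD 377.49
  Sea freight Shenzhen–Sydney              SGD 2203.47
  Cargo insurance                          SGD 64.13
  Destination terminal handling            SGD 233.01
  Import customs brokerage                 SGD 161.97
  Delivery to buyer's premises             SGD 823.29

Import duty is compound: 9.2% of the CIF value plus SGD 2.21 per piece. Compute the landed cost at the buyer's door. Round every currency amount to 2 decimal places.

Total landed cost: SGD 108741.29

FCA: the seller delivers export-cleared goods to the carrier; the buyer bears costs from that point.
Already in the invoice (seller's account under FCA): inland to port, export clearance — exclude.
CIF value = FCA price + origin terminal + freight + insurance = 52408.50 + 377.49 + 2203.47 + 64.13 = 55053.59
Ad valorem component: 55053.59 × 9.2% = 5064.93
Specific component: 21450 × 2.21 = 47404.50
Import duty = 5064.93 + 47404.50 = 52469.43
Buyer bears: origin terminal 377.49 + freight 2203.47 + insurance 64.13 + destination terminal 233.01 + brokerage 161.97 + delivery 823.29 + duty 52469.43 = 56332.79
Landed cost = invoice 52408.50 + 56332.79 = 108741.29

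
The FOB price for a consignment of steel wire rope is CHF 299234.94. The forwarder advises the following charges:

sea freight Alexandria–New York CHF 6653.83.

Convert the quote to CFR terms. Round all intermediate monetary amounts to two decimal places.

From FOB to CFR, the seller additionally bears: freight.
CFR price = 299234.94 + 6653.83 = 305888.77

CFR price: CHF 305888.77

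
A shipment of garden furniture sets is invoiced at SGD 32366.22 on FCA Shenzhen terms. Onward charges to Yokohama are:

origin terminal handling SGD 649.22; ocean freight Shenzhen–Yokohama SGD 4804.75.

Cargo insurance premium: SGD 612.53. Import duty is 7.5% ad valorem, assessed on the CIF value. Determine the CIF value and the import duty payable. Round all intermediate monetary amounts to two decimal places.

CIF value: SGD 38432.72; import duty: SGD 2882.45

CIF = FCA price + pre-shipment costs + freight + insurance
CIF = 32366.22 + 649.22 + 4804.75 + 612.53 = 38432.72
Import duty = 38432.72 × 7.5% = 2882.45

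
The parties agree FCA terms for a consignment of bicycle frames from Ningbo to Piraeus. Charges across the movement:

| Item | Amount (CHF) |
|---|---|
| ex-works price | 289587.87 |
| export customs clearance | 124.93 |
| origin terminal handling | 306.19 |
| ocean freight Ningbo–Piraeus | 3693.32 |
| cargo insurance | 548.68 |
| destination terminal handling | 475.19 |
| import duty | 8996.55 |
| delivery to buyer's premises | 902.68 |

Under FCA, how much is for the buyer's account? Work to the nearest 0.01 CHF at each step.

Buyer's account: CHF 14922.61

FCA: the seller delivers export-cleared goods to the carrier; the buyer bears costs from that point.
Seller's account: goods 289587.87 + export clearance 124.93 = 289712.80
Buyer's account: origin terminal 306.19 + freight 3693.32 + insurance 548.68 + destination terminal 475.19 + duty 8996.55 + delivery 902.68 = 14922.61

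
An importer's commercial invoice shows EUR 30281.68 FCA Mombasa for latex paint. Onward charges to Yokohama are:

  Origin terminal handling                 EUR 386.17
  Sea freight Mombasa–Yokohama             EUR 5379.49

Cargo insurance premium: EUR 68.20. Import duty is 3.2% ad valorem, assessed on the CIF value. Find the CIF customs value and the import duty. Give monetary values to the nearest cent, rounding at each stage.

CIF value: EUR 36115.54; import duty: EUR 1155.70

CIF = FCA price + pre-shipment costs + freight + insurance
CIF = 30281.68 + 386.17 + 5379.49 + 68.20 = 36115.54
Import duty = 36115.54 × 3.2% = 1155.70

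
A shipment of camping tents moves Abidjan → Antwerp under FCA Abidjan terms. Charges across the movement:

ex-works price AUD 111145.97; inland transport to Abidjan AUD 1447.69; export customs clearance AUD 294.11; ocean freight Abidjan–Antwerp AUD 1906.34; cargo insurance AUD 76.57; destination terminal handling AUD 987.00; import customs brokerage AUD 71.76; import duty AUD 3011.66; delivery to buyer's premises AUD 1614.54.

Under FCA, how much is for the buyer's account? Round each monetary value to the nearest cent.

Buyer's account: AUD 7667.87

FCA: the seller delivers export-cleared goods to the carrier; the buyer bears costs from that point.
Seller's account: goods 111145.97 + inland to port 1447.69 + export clearance 294.11 = 112887.77
Buyer's account: freight 1906.34 + insurance 76.57 + destination terminal 987.00 + brokerage 71.76 + duty 3011.66 + delivery 1614.54 = 7667.87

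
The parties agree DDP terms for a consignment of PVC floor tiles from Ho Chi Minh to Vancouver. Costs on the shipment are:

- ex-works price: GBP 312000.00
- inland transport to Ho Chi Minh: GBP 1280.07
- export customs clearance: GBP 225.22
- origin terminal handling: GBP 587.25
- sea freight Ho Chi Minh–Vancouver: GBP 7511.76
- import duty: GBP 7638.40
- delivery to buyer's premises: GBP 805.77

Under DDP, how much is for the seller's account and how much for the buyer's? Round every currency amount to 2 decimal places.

DDP: the seller bears all costs including import duty.
Seller's account: goods 312000.00 + inland to port 1280.07 + export clearance 225.22 + origin terminal 587.25 + freight 7511.76 + duty 7638.40 + delivery 805.77 = 330048.47
Buyer's account: 0.00

Seller: GBP 330048.47; buyer: GBP 0.00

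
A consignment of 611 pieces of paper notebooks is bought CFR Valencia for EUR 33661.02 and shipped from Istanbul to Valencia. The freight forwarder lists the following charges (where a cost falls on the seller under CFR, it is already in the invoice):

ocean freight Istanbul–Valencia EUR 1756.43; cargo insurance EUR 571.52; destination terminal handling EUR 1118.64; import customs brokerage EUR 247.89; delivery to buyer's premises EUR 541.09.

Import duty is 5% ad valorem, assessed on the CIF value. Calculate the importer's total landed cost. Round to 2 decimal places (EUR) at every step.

CFR: the seller pays costs through ocean freight to the destination port, but not insurance.
Already in the invoice (seller's account under CFR): freight — exclude.
CIF value = CFR price + insurance = 33661.02 + 571.52 = 34232.54
Import duty = 34232.54 × 5% = 1711.63
Buyer bears: insurance 571.52 + destination terminal 1118.64 + brokerage 247.89 + delivery 541.09 + duty 1711.63 = 4190.77
Landed cost = invoice 33661.02 + 4190.77 = 37851.79

Total landed cost: EUR 37851.79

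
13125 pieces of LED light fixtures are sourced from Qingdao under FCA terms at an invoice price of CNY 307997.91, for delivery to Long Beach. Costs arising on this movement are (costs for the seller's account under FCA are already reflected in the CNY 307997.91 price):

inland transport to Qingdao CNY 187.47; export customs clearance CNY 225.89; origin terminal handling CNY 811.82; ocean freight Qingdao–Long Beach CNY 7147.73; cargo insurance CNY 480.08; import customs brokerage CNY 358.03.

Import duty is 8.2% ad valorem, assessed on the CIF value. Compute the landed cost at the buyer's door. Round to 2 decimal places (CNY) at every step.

Total landed cost: CNY 342743.45

FCA: the seller delivers export-cleared goods to the carrier; the buyer bears costs from that point.
Already in the invoice (seller's account under FCA): inland to port, export clearance — exclude.
CIF value = FCA price + origin terminal + freight + insurance = 307997.91 + 811.82 + 7147.73 + 480.08 = 316437.54
Import duty = 316437.54 × 8.2% = 25947.88
Buyer bears: origin terminal 811.82 + freight 7147.73 + insurance 480.08 + brokerage 358.03 + duty 25947.88 = 34745.54
Landed cost = invoice 307997.91 + 34745.54 = 342743.45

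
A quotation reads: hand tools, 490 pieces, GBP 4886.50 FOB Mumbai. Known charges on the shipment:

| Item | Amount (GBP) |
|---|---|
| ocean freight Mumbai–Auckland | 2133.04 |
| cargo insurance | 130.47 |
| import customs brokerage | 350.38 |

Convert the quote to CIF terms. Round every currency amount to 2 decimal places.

CIF price: GBP 7150.01

Not relevant to the conversion: brokerage — on the buyer under both terms; not part of either seller's price.
From FOB to CIF, the seller additionally bears: freight, insurance.
CIF price = 4886.50 + 2133.04 + 130.47 = 7150.01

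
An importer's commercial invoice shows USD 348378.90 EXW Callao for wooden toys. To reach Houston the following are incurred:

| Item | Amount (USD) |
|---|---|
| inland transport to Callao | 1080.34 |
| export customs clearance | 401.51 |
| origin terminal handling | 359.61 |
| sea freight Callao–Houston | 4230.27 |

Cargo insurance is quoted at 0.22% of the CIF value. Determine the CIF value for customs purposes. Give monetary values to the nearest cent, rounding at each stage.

Let C be the CIF value. C = EXW price + pre-shipment costs + freight + 0.22% × C
C − 0.22% × C = 348378.90 + 1080.34 + 401.51 + 359.61 + 4230.27
0.9978 × C = 354450.63
C = 354450.63 / 0.9978 = 355232.14
Insurance premium = 0.22% × 355232.14 = 781.51

CIF value: USD 355232.14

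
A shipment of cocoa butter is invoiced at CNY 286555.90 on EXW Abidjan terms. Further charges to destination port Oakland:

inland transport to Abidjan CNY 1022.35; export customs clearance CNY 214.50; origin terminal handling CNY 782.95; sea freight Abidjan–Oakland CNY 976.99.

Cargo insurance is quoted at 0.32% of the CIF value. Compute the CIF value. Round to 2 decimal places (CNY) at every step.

Let C be the CIF value. C = EXW price + pre-shipment costs + freight + 0.32% × C
C − 0.32% × C = 286555.90 + 1022.35 + 214.50 + 782.95 + 976.99
0.9968 × C = 289552.69
C = 289552.69 / 0.9968 = 290482.23
Insurance premium = 0.32% × 290482.23 = 929.54

CIF value: CNY 290482.23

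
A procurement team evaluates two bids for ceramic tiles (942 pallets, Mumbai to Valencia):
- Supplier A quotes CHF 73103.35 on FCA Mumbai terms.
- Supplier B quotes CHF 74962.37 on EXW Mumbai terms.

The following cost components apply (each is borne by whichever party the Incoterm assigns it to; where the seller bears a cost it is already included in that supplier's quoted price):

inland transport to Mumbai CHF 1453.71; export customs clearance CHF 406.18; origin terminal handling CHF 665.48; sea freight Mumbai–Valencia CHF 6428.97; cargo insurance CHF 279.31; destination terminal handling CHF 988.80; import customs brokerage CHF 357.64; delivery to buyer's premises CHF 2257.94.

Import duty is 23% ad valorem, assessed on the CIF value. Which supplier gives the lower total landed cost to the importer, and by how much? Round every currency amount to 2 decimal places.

Supplier A (FCA):
CIF value = FCA price + origin terminal + freight + insurance = 73103.35 + 665.48 + 6428.97 + 279.31 = 80477.11
Import duty = 80477.11 × 23% = 18509.74
Buyer bears (A): 665.48 + 6428.97 + 279.31 + 988.80 + 357.64 + 2257.94 = 10978.14
Landed cost (A) = invoice 73103.35 + 10978.14 + duty 18509.74 = 102591.23
Supplier B (EXW):
CIF value = EXW price + inland to port + export clearance + origin terminal + freight + insurance = 74962.37 + 1453.71 + 406.18 + 665.48 + 6428.97 + 279.31 = 84196.02
Import duty = 84196.02 × 23% = 19365.08
Buyer bears (B): 1453.71 + 406.18 + 665.48 + 6428.97 + 279.31 + 988.80 + 357.64 + 2257.94 = 12838.03
Landed cost (B) = invoice 74962.37 + 12838.03 + duty 19365.08 = 107165.48
Difference = |102591.23 − 107165.48| = 4574.25

Supplier A is cheaper by CHF 4574.25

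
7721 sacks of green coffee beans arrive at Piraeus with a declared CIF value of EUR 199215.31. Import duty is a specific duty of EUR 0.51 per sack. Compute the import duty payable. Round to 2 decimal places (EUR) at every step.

Import duty: EUR 3937.71

Import duty = 7721 × 0.51 = 3937.71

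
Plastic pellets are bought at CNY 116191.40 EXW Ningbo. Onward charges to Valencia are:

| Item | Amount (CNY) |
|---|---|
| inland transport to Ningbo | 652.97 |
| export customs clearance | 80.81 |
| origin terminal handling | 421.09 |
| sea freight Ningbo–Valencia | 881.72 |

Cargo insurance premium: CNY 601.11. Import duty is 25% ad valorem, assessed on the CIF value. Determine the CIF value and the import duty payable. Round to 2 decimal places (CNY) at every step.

CIF = EXW price + pre-shipment costs + freight + insurance
CIF = 116191.40 + 652.97 + 80.81 + 421.09 + 881.72 + 601.11 = 118829.10
Import duty = 118829.10 × 25% = 29707.28

CIF value: CNY 118829.10; import duty: CNY 29707.28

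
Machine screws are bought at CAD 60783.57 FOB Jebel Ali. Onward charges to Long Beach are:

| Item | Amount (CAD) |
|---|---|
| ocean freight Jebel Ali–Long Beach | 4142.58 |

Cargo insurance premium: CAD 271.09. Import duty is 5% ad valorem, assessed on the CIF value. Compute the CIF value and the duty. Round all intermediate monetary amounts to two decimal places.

CIF = FOB price + freight + insurance
CIF = 60783.57 + 4142.58 + 271.09 = 65197.24
Import duty = 65197.24 × 5% = 3259.86

CIF value: CAD 65197.24; import duty: CAD 3259.86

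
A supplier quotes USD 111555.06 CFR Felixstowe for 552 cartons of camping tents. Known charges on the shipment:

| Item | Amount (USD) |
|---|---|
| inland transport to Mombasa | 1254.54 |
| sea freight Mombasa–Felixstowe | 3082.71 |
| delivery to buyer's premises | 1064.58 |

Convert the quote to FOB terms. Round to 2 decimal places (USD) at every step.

Not relevant to the conversion: inland to port — on the seller under both CFR and FOB; already in the CFR price and stays in the FOB price. delivery — on the buyer under both terms; not part of either seller's price.
From CFR to FOB, the seller no longer bears: freight.
FOB price = 111555.06 − 3082.71 = 108472.35

FOB price: USD 108472.35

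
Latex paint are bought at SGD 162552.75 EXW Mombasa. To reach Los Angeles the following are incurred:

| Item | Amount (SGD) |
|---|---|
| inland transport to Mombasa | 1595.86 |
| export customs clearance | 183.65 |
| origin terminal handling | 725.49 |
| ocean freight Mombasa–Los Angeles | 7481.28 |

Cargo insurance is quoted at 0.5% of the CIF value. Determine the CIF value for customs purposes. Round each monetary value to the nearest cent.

Let C be the CIF value. C = EXW price + pre-shipment costs + freight + 0.5% × C
C − 0.5% × C = 162552.75 + 1595.86 + 183.65 + 725.49 + 7481.28
0.995 × C = 172539.03
C = 172539.03 / 0.995 = 173406.06
Insurance premium = 0.5% × 173406.06 = 867.03

CIF value: SGD 173406.06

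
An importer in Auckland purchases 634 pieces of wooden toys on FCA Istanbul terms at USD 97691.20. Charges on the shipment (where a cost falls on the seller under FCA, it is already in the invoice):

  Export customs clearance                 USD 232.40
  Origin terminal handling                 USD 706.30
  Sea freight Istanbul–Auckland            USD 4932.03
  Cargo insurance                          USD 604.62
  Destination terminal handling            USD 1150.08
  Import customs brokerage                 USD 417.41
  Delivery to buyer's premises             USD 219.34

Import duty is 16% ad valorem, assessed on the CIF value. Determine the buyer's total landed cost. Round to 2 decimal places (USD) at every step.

FCA: the seller delivers export-cleared goods to the carrier; the buyer bears costs from that point.
Already in the invoice (seller's account under FCA): export clearance — exclude.
CIF value = FCA price + origin terminal + freight + insurance = 97691.20 + 706.30 + 4932.03 + 604.62 = 103934.15
Import duty = 103934.15 × 16% = 16629.46
Buyer bears: origin terminal 706.30 + freight 4932.03 + insurance 604.62 + destination terminal 1150.08 + brokerage 417.41 + delivery 219.34 + duty 16629.46 = 24659.24
Landed cost = invoice 97691.20 + 24659.24 = 122350.44

Total landed cost: USD 122350.44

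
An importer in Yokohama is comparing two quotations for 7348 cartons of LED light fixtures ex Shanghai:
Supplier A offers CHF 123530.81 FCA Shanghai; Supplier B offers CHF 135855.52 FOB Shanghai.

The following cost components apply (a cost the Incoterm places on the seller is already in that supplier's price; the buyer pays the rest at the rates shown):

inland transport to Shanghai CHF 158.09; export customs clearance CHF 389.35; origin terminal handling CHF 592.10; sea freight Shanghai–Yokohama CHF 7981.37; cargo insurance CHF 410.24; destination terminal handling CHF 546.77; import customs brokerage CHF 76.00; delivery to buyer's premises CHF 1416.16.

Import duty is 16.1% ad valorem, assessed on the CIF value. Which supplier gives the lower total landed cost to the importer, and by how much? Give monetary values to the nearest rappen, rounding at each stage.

Supplier A is cheaper by CHF 13621.56

Supplier A (FCA):
CIF value = FCA price + origin terminal + freight + insurance = 123530.81 + 592.10 + 7981.37 + 410.24 = 132514.52
Import duty = 132514.52 × 16.1% = 21334.84
Buyer bears (A): 592.10 + 7981.37 + 410.24 + 546.77 + 76.00 + 1416.16 = 11022.64
Landed cost (A) = invoice 123530.81 + 11022.64 + duty 21334.84 = 155888.29
Supplier B (FOB):
CIF value = FOB price + freight + insurance = 135855.52 + 7981.37 + 410.24 = 144247.13
Import duty = 144247.13 × 16.1% = 23223.79
Buyer bears (B): 7981.37 + 410.24 + 546.77 + 76.00 + 1416.16 = 10430.54
Landed cost (B) = invoice 135855.52 + 10430.54 + duty 23223.79 = 169509.85
Difference = |155888.29 − 169509.85| = 13621.56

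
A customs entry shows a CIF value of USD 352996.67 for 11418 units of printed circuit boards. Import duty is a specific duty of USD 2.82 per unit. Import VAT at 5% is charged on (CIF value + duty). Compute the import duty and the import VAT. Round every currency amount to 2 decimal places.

Import duty = 11418 × 2.82 = 32198.76
VAT base = CIF + duty = 352996.67 + 32198.76 = 385195.43
Import VAT = 385195.43 × 5% = 19259.77

Import duty: USD 32198.76; import VAT: USD 19259.77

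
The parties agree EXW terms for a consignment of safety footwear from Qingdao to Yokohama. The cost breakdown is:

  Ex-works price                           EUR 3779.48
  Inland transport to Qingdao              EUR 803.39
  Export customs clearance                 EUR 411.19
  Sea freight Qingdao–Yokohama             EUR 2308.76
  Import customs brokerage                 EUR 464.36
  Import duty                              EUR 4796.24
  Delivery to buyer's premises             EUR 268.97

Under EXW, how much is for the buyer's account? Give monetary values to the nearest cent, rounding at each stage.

EXW: the seller makes goods available at their premises; the buyer bears all onward costs.
Seller's account: goods 3779.48 = 3779.48
Buyer's account: inland to port 803.39 + export clearance 411.19 + freight 2308.76 + brokerage 464.36 + duty 4796.24 + delivery 268.97 = 9052.91

Buyer's account: EUR 9052.91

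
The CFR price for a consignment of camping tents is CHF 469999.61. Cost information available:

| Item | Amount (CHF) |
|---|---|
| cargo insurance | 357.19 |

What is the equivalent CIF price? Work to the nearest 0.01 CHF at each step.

CIF price: CHF 470356.80

From CFR to CIF, the seller additionally bears: insurance.
CIF price = 469999.61 + 357.19 = 470356.80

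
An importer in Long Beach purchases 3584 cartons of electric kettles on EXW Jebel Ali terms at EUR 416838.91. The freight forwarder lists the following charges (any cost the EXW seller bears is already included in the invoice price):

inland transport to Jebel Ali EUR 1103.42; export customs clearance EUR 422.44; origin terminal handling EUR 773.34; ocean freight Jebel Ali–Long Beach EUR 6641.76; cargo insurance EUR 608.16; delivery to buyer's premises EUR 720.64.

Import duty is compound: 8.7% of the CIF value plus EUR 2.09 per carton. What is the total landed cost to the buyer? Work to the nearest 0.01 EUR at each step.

EXW: the seller makes goods available at their premises; the buyer bears all onward costs.
CIF value = EXW price + inland to port + export clearance + origin terminal + freight + insurance = 416838.91 + 1103.42 + 422.44 + 773.34 + 6641.76 + 608.16 = 426388.03
Ad valorem component: 426388.03 × 8.7% = 37095.76
Specific component: 3584 × 2.09 = 7490.56
Import duty = 37095.76 + 7490.56 = 44586.32
Buyer bears: inland to port 1103.42 + export clearance 422.44 + origin terminal 773.34 + freight 6641.76 + insurance 608.16 + delivery 720.64 + duty 44586.32 = 54856.08
Landed cost = invoice 416838.91 + 54856.08 = 471694.99

Total landed cost: EUR 471694.99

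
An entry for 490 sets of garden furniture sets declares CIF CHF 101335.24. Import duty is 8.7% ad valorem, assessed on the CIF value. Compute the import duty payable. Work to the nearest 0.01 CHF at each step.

Import duty = 101335.24 × 8.7% = 8816.17

Import duty: CHF 8816.17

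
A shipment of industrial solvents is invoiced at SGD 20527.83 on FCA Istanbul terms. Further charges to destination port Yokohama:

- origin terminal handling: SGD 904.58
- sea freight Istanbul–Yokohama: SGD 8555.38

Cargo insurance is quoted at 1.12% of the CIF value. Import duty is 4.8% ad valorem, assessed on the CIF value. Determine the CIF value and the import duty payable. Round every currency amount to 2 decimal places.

CIF value: SGD 30327.46; import duty: SGD 1455.72

Let C be the CIF value. C = FCA price + pre-shipment costs + freight + 1.12% × C
C − 1.12% × C = 20527.83 + 904.58 + 8555.38
0.9888 × C = 29987.79
C = 29987.79 / 0.9888 = 30327.46
Insurance premium = 1.12% × 30327.46 = 339.67
Import duty = 30327.46 × 4.8% = 1455.72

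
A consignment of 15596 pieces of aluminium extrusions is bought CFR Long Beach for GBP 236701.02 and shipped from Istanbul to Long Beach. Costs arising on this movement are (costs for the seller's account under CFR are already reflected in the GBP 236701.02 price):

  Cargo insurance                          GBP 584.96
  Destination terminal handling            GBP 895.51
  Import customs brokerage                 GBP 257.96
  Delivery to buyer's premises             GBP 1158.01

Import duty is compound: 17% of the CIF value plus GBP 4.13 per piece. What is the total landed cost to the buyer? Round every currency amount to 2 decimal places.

Total landed cost: GBP 344347.56

CFR: the seller pays costs through ocean freight to the destination port, but not insurance.
CIF value = CFR price + insurance = 236701.02 + 584.96 = 237285.98
Ad valorem component: 237285.98 × 17% = 40338.62
Specific component: 15596 × 4.13 = 64411.48
Import duty = 40338.62 + 64411.48 = 104750.10
Buyer bears: insurance 584.96 + destination terminal 895.51 + brokerage 257.96 + delivery 1158.01 + duty 104750.10 = 107646.54
Landed cost = invoice 236701.02 + 107646.54 = 344347.56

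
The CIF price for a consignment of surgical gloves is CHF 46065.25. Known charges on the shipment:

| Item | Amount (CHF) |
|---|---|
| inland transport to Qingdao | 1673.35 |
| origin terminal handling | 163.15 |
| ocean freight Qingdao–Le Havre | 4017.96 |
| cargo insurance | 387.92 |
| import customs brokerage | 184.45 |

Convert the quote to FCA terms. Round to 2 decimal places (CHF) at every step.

Not relevant to the conversion: inland to port — on the seller under both CIF and FCA; already in the CIF price and stays in the FCA price. brokerage — on the buyer under both terms; not part of either seller's price.
From CIF to FCA, the seller no longer bears: origin terminal, freight, insurance.
FCA price = 46065.25 − 163.15 − 4017.96 − 387.92 = 41496.22

FCA price: CHF 41496.22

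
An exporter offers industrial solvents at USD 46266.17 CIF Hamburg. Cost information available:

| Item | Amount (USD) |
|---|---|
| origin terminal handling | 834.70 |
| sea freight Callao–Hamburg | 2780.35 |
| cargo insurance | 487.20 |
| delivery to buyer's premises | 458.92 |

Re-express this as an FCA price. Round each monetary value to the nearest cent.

FCA price: USD 42163.92

Not relevant to the conversion: delivery — on the buyer under both terms; not part of either seller's price.
From CIF to FCA, the seller no longer bears: origin terminal, freight, insurance.
FCA price = 46266.17 − 834.70 − 2780.35 − 487.20 = 42163.92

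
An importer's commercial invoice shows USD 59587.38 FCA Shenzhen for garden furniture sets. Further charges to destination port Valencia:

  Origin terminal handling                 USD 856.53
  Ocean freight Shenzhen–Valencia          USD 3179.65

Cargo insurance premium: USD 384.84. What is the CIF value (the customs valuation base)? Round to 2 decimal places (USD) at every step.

CIF = FCA price + pre-shipment costs + freight + insurance
CIF = 59587.38 + 856.53 + 3179.65 + 384.84 = 64008.40

CIF value: USD 64008.40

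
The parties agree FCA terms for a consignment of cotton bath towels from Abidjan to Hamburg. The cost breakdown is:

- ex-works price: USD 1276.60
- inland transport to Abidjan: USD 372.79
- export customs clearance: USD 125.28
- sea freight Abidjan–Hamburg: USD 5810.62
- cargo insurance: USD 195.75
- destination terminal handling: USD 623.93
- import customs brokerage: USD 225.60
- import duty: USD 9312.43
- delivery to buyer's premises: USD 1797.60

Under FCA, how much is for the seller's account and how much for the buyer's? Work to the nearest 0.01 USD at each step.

FCA: the seller delivers export-cleared goods to the carrier; the buyer bears costs from that point.
Seller's account: goods 1276.60 + inland to port 372.79 + export clearance 125.28 = 1774.67
Buyer's account: freight 5810.62 + insurance 195.75 + destination terminal 623.93 + brokerage 225.60 + duty 9312.43 + delivery 1797.60 = 17965.93

Seller: USD 1774.67; buyer: USD 17965.93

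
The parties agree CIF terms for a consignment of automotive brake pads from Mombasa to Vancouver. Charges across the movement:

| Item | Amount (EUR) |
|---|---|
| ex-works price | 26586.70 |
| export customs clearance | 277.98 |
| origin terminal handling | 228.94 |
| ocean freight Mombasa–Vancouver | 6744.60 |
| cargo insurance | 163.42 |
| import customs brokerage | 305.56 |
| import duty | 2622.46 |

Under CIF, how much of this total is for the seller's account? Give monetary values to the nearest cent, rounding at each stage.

CIF: the seller pays costs through ocean freight and marine insurance to the destination port.
Seller's account: goods 26586.70 + export clearance 277.98 + origin terminal 228.94 + freight 6744.60 + insurance 163.42 = 34001.64
Buyer's account: brokerage 305.56 + duty 2622.46 = 2928.02

Seller's account: EUR 34001.64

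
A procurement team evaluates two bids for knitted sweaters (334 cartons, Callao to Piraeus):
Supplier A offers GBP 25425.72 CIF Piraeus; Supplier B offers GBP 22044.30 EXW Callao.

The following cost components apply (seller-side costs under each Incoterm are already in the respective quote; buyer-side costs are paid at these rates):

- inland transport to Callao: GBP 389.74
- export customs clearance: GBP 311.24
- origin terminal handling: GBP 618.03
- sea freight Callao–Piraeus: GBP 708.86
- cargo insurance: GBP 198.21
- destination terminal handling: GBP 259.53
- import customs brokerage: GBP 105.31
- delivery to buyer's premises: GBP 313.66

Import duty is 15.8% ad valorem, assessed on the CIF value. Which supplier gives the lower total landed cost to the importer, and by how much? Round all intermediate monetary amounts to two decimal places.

Supplier A (CIF):
The CIF price already equals the CIF value: 25425.72
Import duty = 25425.72 × 15.8% = 4017.26
Buyer bears (A): 259.53 + 105.31 + 313.66 = 678.50
Landed cost (A) = invoice 25425.72 + 678.50 + duty 4017.26 = 30121.48
Supplier B (EXW):
CIF value = EXW price + inland to port + export clearance + origin terminal + freight + insurance = 22044.30 + 389.74 + 311.24 + 618.03 + 708.86 + 198.21 = 24270.38
Import duty = 24270.38 × 15.8% = 3834.72
Buyer bears (B): 389.74 + 311.24 + 618.03 + 708.86 + 198.21 + 259.53 + 105.31 + 313.66 = 2904.58
Landed cost (B) = invoice 22044.30 + 2904.58 + duty 3834.72 = 28783.60
Difference = |30121.48 − 28783.60| = 1337.88

Supplier B is cheaper by GBP 1337.88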